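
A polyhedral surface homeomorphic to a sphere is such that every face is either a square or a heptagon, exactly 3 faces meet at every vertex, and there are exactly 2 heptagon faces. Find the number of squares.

Let x be the number of squares; then F = 2 + x.
Edge–face incidences: 2E = 7·2 + 4·x = 14 + 4x.
Every vertex has degree 3, so 3V = 2E.
Euler: V − E + F = 2 ⇒ (2E)/3 − E + (2 + x) = 2.
Multiply by 6: 2·(2E) − 3·(2E) + 6·(2 + x) = 12, i.e. 12 + 6x − (14 + 4x) = 12.
Collecting terms: 2x − 2 = 12, so 2x = 14, so x = 7.
Then 2E = 14 + 4·7 = 42, so E = 21, V = 2E/3 = 14, F = 2 + 7 = 9.

7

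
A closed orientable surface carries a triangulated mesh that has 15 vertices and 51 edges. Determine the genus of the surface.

Every face is a triangle and each edge borders two faces, so 3F = 2·51, giving F = 34.
χ = V − E + F = 15 − 51 + 34 = -2.
For a closed orientable surface χ = 2 − 2g, so g = (2 − (-2))/2 = 2.

2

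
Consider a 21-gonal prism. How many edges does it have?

63

A prism on an n-gon has two n-gon bases and n rectangular sides: V = 2·21 = 42, E = 3·21 = 63, F = 21 + 2 = 23.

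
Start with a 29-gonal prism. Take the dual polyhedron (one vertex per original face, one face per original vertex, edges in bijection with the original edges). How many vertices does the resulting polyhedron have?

31

The base solid has V = 58, E = 87, F = 31.
The dual swaps V and F and preserves E: V′ = F = 31, E′ = E = 87, F′ = V = 58.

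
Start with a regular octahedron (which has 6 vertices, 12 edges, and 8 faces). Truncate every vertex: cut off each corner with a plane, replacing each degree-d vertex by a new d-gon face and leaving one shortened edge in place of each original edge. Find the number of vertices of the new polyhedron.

24

Truncation replaces each original edge-end by a new vertex, so V′ = 2E = 24.
Each original edge survives, and each old vertex of degree d contributes d new edges; summing degrees gives Σd = 2E, so E′ = E + 2E = 3E = 36.
Each original face survives and each original vertex becomes one new face: F′ = F + V = 14.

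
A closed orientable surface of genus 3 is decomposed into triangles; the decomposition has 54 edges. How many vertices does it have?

χ = 2 − 2·3 = -4, and every face is a triangle so 3F = 2E.
F = 2E/3 = 36. Then V = -4 + E − F = -4 + 54 − 36 = 14.

14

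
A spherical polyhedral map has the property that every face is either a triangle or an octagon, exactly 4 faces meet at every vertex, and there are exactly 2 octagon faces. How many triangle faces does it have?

Let x be the number of triangles; then F = 2 + x.
Edge–face incidences: 2E = 8·2 + 3·x = 16 + 3x.
Every vertex has degree 4, so 4V = 2E.
Euler: V − E + F = 2 ⇒ (2E)/4 − E + (2 + x) = 2.
Multiply by 8: 2·(2E) − 4·(2E) + 8·(2 + x) = 16, i.e. 16 + 8x − 2·(16 + 3x) = 16.
Collecting terms: 2x − 16 = 16, so 2x = 32, so x = 16.
Then 2E = 16 + 3·16 = 64, so E = 32, V = 2E/4 = 16, F = 2 + 16 = 18.

16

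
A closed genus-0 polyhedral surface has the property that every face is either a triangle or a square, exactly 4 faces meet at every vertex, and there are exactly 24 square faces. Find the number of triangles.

8

Let x be the number of triangles; then F = 24 + x.
Edge–face incidences: 2E = 4·24 + 3·x = 96 + 3x.
Every vertex has degree 4, so 4V = 2E.
Euler: V − E + F = 2 ⇒ (2E)/4 − E + (24 + x) = 2.
Multiply by 8: 2·(2E) − 4·(2E) + 8·(24 + x) = 16, i.e. 192 + 8x − 2·(96 + 3x) = 16.
Collecting terms: 2x = 16, so x = 8.
Then 2E = 96 + 3·8 = 120, so E = 60, V = 2E/4 = 30, F = 24 + 8 = 32.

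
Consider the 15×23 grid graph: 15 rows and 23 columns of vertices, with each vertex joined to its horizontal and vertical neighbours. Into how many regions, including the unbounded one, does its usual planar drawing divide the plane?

The grid has V = 15·23 = 345 vertices and E = 15·22 + 23·14 = 652 edges.
F = 2 − V + E = 2 − 345 + 652 = 309.

309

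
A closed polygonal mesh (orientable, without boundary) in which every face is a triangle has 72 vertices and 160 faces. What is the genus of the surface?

5

Every face is a triangle, so 2E = 3·160 = 480, giving E = 240.
χ = V − E + F = 72 − 240 + 160 = -8.
For a closed orientable surface χ = 2 − 2g, so g = (2 − (-8))/2 = 5.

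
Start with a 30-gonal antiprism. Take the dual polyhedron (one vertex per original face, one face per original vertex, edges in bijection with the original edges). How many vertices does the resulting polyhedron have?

The base solid has V = 60, E = 120, F = 62.
The dual swaps V and F and preserves E: V′ = F = 62, E′ = E = 120, F′ = V = 60.

62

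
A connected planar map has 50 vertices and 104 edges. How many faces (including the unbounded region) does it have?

Euler's formula for a connected plane graph: V − E + F = 2, so F = 2 − 50 + 104 = 56.

56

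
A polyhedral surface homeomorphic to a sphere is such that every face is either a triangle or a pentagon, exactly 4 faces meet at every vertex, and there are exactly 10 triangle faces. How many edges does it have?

Let x be the number of pentagons; then F = 10 + x.
Edge–face incidences: 2E = 3·10 + 5·x = 30 + 5x.
Every vertex has degree 4, so 4V = 2E.
Euler: V − E + F = 2 ⇒ (2E)/4 − E + (10 + x) = 2.
Multiply by 8: 2·(2E) − 4·(2E) + 8·(10 + x) = 16, i.e. 80 + 8x − 2·(30 + 5x) = 16.
Collecting terms: −2x + 20 = 16, so −2x = −4, so x = 2.
Then 2E = 30 + 5·2 = 40, so E = 20, V = 2E/4 = 10, F = 10 + 2 = 12.

20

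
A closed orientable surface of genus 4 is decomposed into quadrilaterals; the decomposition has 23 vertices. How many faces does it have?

29

χ = 2 − 2·4 = -6, and every face is a square so 4F = 2E.
V − E + F = -6 with E = 4F/2 gives 23 − (4/2 − 1)·F = -6, so F = 29 and E = 58.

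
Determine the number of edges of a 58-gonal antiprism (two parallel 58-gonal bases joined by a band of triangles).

An antiprism on an n-gon has two n-gon caps and 2n triangles: V = 2·58 = 116, E = 4·58 = 232, F = 2·58 + 2 = 118.
Check: V − E + F = 116 − 232 + 118 = 2.

232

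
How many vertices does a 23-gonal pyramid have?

A pyramid on an n-gon base has one n-gon and n triangles: V = 23 + 1 = 24, E = 2·23 = 46, F = 23 + 1 = 24.

24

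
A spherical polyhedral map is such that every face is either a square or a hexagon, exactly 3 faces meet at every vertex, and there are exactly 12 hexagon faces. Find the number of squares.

Let x be the number of squares; then F = 12 + x.
Edge–face incidences: 2E = 6·12 + 4·x = 72 + 4x.
Every vertex has degree 3, so 3V = 2E.
Euler: V − E + F = 2 ⇒ (2E)/3 − E + (12 + x) = 2.
Multiply by 6: 2·(2E) − 3·(2E) + 6·(12 + x) = 12, i.e. 72 + 6x − (72 + 4x) = 12.
Collecting terms: 2x = 12, so x = 6.
Then 2E = 72 + 4·6 = 96, so E = 48, V = 2E/3 = 32, F = 12 + 6 = 18.

6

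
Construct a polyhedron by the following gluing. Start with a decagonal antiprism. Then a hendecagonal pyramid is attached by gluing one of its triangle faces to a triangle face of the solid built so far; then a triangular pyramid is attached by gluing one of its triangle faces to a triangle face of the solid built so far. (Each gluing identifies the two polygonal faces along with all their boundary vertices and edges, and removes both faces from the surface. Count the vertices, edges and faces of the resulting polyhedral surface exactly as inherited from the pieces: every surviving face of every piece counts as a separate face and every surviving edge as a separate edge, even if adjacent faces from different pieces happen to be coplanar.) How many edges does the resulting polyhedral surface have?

A decagonal antiprism: V=20, E=40, F=22.
Attach a hendecagonal pyramid (V=12, E=22, F=12) along a 3-gon: merge 3 vertices and 3 edges, delete both glued faces → V=29, E=59, F=32.
Attach a triangular pyramid (V=4, E=6, F=4) along a 3-gon: merge 3 vertices and 3 edges, delete both glued faces → V=30, E=62, F=34.
Check: V − E + F = 30 − 62 + 34 = 2.

62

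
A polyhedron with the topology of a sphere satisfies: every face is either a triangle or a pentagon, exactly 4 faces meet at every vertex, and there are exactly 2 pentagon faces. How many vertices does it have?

10

Let x be the number of triangles; then F = 2 + x.
Edge–face incidences: 2E = 5·2 + 3·x = 10 + 3x.
Every vertex has degree 4, so 4V = 2E.
Euler: V − E + F = 2 ⇒ (2E)/4 − E + (2 + x) = 2.
Multiply by 8: 2·(2E) − 4·(2E) + 8·(2 + x) = 16, i.e. 16 + 8x − 2·(10 + 3x) = 16.
Collecting terms: 2x − 4 = 16, so 2x = 20, so x = 10.
Then 2E = 10 + 3·10 = 40, so E = 20, V = 2E/4 = 10, F = 2 + 10 = 12.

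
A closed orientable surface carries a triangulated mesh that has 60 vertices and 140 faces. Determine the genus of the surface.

6

Every face is a triangle, so 2E = 3·140 = 420, giving E = 210.
χ = V − E + F = 60 − 210 + 140 = -10.
For a closed orientable surface χ = 2 − 2g, so g = (2 − (-10))/2 = 6.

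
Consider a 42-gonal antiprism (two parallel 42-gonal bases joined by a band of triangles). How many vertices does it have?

84

An antiprism on an n-gon has two n-gon caps and 2n triangles: V = 2·42 = 84, E = 4·42 = 168, F = 2·42 + 2 = 86.
Check: V − E + F = 84 − 168 + 86 = 2.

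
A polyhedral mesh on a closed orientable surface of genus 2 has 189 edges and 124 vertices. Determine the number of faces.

For a closed orientable surface of genus 2, χ = 2 − 2·2 = -2.
F = -2 − V + E = -2 − 124 + 189 = 63.

63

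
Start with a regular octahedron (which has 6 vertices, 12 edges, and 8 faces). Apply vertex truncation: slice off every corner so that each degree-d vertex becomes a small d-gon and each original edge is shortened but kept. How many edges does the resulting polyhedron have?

Truncation replaces each original edge-end by a new vertex, so V′ = 2E = 24.
Each original edge survives, and each old vertex of degree d contributes d new edges; summing degrees gives Σd = 2E, so E′ = E + 2E = 3E = 36.
Each original face survives and each original vertex becomes one new face: F′ = F + V = 14.

36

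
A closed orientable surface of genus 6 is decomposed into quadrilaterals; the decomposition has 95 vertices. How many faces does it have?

χ = 2 − 2·6 = -10, and every face is a square so 4F = 2E.
V − E + F = -10 with E = 4F/2 gives 95 − (4/2 − 1)·F = -10, so F = 105 and E = 210.

105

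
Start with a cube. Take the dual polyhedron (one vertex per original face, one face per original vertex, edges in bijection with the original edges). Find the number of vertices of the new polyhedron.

6

The base solid has V = 8, E = 12, F = 6.
The dual swaps V and F and preserves E: V′ = F = 6, E′ = E = 12, F′ = V = 8.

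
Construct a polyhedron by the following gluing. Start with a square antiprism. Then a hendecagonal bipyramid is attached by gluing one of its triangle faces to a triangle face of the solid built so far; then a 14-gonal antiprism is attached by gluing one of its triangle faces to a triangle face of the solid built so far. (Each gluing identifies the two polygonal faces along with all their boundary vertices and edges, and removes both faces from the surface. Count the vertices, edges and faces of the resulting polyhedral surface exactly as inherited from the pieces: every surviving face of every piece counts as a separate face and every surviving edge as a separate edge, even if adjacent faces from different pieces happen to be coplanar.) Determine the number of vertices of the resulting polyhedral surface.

A square antiprism: V=8, E=16, F=10.
Attach a hendecagonal bipyramid (V=13, E=33, F=22) along a 3-gon: merge 3 vertices and 3 edges, delete both glued faces → V=18, E=46, F=30.
Attach a 14-gonal antiprism (V=28, E=56, F=30) along a 3-gon: merge 3 vertices and 3 edges, delete both glued faces → V=43, E=99, F=58.
Check: V − E + F = 43 − 99 + 58 = 2.

43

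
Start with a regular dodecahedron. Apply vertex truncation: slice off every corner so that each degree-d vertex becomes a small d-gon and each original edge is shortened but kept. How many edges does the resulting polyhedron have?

The base solid has V = 20, E = 30, F = 12.
Truncation replaces each original edge-end by a new vertex, so V′ = 2E = 60.
Each original edge survives, and each old vertex of degree d contributes d new edges; summing degrees gives Σd = 2E, so E′ = E + 2E = 3E = 90.
Each original face survives and each original vertex becomes one new face: F′ = F + V = 32.

90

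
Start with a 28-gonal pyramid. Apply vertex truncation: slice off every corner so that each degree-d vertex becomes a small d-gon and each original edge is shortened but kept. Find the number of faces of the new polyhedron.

The base solid has V = 29, E = 56, F = 29.
Truncation replaces each original edge-end by a new vertex, so V′ = 2E = 112.
Each original edge survives, and each old vertex of degree d contributes d new edges; summing degrees gives Σd = 2E, so E′ = E + 2E = 3E = 168.
Each original face survives and each original vertex becomes one new face: F′ = F + V = 58.

58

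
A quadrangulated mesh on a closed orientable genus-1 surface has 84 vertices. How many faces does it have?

χ = 2 − 2·1 = 0, and every face is a square so 4F = 2E.
V − E + F = 0 with E = 4F/2 gives 84 − (4/2 − 1)·F = 0, so F = 84 and E = 168.

84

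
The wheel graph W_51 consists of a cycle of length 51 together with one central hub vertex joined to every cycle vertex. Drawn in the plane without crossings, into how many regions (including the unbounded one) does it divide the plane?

W_51 has V = 51 + 1 = 52 vertices and E = 2·51 = 102 edges.
By Euler's formula F = 2 − V + E = 2 − 52 + 102 = 52.

52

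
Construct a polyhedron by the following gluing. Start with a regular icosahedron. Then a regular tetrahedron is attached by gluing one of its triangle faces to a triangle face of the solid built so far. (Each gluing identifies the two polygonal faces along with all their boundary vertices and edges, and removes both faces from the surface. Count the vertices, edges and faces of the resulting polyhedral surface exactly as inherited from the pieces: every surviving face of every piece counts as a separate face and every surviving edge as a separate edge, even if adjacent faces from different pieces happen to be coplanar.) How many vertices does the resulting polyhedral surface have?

A regular icosahedron: V=12, E=30, F=20.
Attach a regular tetrahedron (V=4, E=6, F=4) along a 3-gon: merge 3 vertices and 3 edges, delete both glued faces → V=13, E=33, F=22.
Check: V − E + F = 13 − 33 + 22 = 2.

13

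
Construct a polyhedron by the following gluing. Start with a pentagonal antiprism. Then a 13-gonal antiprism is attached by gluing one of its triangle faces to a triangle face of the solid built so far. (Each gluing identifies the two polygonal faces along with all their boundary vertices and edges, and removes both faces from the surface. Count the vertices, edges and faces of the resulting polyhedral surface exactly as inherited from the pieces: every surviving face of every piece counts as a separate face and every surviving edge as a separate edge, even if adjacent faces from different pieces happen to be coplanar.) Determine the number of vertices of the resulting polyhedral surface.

A pentagonal antiprism: V=10, E=20, F=12.
Attach a 13-gonal antiprism (V=26, E=52, F=28) along a 3-gon: merge 3 vertices and 3 edges, delete both glued faces → V=33, E=69, F=38.
Check: V − E + F = 33 − 69 + 38 = 2.

33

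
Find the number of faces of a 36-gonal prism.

38

A prism on an n-gon has two n-gon bases and n rectangular sides: V = 2·36 = 72, E = 3·36 = 108, F = 36 + 2 = 38.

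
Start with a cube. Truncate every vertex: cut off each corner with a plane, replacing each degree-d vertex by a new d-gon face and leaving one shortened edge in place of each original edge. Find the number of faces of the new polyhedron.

The base solid has V = 8, E = 12, F = 6.
Truncation replaces each original edge-end by a new vertex, so V′ = 2E = 24.
Each original edge survives, and each old vertex of degree d contributes d new edges; summing degrees gives Σd = 2E, so E′ = E + 2E = 3E = 36.
Each original face survives and each original vertex becomes one new face: F′ = F + V = 14.

14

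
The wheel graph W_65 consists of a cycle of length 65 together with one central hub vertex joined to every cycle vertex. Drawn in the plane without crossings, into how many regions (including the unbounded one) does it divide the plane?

66

W_65 has V = 65 + 1 = 66 vertices and E = 2·65 = 130 edges.
By Euler's formula F = 2 − V + E = 2 − 66 + 130 = 66.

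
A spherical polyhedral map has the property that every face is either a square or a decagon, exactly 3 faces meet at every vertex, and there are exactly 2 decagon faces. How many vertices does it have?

20

Let x be the number of squares; then F = 2 + x.
Edge–face incidences: 2E = 10·2 + 4·x = 20 + 4x.
Every vertex has degree 3, so 3V = 2E.
Euler: V − E + F = 2 ⇒ (2E)/3 − E + (2 + x) = 2.
Multiply by 6: 2·(2E) − 3·(2E) + 6·(2 + x) = 12, i.e. 12 + 6x − (20 + 4x) = 12.
Collecting terms: 2x − 8 = 12, so 2x = 20, so x = 10.
Then 2E = 20 + 4·10 = 60, so E = 30, V = 2E/3 = 20, F = 2 + 10 = 12.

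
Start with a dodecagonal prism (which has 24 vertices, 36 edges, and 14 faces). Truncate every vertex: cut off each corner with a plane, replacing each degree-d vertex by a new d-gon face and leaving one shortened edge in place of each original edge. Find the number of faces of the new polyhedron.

Truncation replaces each original edge-end by a new vertex, so V′ = 2E = 72.
Each original edge survives, and each old vertex of degree d contributes d new edges; summing degrees gives Σd = 2E, so E′ = E + 2E = 3E = 108.
Each original face survives and each original vertex becomes one new face: F′ = F + V = 38.

38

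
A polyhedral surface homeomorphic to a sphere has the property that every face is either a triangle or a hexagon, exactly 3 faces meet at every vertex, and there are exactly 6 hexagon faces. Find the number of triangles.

4

Let x be the number of triangles; then F = 6 + x.
Edge–face incidences: 2E = 6·6 + 3·x = 36 + 3x.
Every vertex has degree 3, so 3V = 2E.
Euler: V − E + F = 2 ⇒ (2E)/3 − E + (6 + x) = 2.
Multiply by 6: 2·(2E) − 3·(2E) + 6·(6 + x) = 12, i.e. 36 + 6x − (36 + 3x) = 12.
Collecting terms: 3x = 12, so x = 4.
Then 2E = 36 + 3·4 = 48, so E = 24, V = 2E/3 = 16, F = 6 + 4 = 10.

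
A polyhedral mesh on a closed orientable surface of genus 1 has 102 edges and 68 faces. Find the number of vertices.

For a closed orientable surface of genus 1, χ = 2 − 2·1 = 0.
V = 0 + E − F = 0 + 102 − 68 = 34.

34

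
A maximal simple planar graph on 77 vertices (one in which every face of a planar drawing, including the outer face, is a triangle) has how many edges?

In a plane triangulation 3F = 2E and V − E + F = 2, so E = 3V − 6 = 3·77 − 6 = 225.

225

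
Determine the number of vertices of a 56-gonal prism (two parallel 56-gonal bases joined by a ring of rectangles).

112

A prism on an n-gon has two n-gon bases and n rectangular sides: V = 2·56 = 112, E = 3·56 = 168, F = 56 + 2 = 58.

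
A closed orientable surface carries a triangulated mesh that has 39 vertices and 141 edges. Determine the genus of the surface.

5

Every face is a triangle and each edge borders two faces, so 3F = 2·141, giving F = 94.
χ = V − E + F = 39 − 141 + 94 = -8.
For a closed orientable surface χ = 2 − 2g, so g = (2 − (-8))/2 = 5.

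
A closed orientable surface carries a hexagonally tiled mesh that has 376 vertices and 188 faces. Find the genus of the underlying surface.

1

Every face is a hexagon, so 2E = 6·188 = 1128, giving E = 564.
χ = V − E + F = 376 − 564 + 188 = 0.
For a closed orientable surface χ = 2 − 2g, so g = (2 − (0))/2 = 1.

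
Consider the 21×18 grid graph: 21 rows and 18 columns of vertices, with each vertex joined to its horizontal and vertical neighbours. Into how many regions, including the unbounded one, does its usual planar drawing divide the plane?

The grid has V = 21·18 = 378 vertices and E = 21·17 + 18·20 = 717 edges.
F = 2 − V + E = 2 − 378 + 717 = 341.

341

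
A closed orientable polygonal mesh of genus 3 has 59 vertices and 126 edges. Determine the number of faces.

63

For a closed orientable surface of genus 3, χ = 2 − 2·3 = -4.
F = -4 − V + E = -4 − 59 + 126 = 63.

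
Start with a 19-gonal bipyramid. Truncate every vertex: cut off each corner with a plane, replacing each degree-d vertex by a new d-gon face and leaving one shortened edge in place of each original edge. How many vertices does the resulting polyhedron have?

The base solid has V = 21, E = 57, F = 38.
Truncation replaces each original edge-end by a new vertex, so V′ = 2E = 114.
Each original edge survives, and each old vertex of degree d contributes d new edges; summing degrees gives Σd = 2E, so E′ = E + 2E = 3E = 171.
Each original face survives and each original vertex becomes one new face: F′ = F + V = 59.

114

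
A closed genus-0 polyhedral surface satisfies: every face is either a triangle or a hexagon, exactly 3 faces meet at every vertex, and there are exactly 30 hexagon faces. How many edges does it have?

Let x be the number of triangles; then F = 30 + x.
Edge–face incidences: 2E = 6·30 + 3·x = 180 + 3x.
Every vertex has degree 3, so 3V = 2E.
Euler: V − E + F = 2 ⇒ (2E)/3 − E + (30 + x) = 2.
Multiply by 6: 2·(2E) − 3·(2E) + 6·(30 + x) = 12, i.e. 180 + 6x − (180 + 3x) = 12.
Collecting terms: 3x = 12, so x = 4.
Then 2E = 180 + 3·4 = 192, so E = 96, V = 2E/3 = 64, F = 30 + 4 = 34.

96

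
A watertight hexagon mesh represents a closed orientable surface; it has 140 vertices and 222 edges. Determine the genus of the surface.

Every face is a hexagon and each edge borders two faces, so 6F = 2·222, giving F = 74.
χ = V − E + F = 140 − 222 + 74 = -8.
For a closed orientable surface χ = 2 − 2g, so g = (2 − (-8))/2 = 5.

5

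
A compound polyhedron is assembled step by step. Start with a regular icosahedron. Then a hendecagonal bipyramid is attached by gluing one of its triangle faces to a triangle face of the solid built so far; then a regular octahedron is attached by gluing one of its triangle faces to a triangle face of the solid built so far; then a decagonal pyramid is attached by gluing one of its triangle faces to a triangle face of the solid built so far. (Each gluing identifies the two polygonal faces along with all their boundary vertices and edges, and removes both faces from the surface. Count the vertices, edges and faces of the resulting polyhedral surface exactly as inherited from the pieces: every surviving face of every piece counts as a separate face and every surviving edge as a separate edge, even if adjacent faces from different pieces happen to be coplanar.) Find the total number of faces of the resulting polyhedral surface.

A regular icosahedron: V=12, E=30, F=20.
Attach a hendecagonal bipyramid (V=13, E=33, F=22) along a 3-gon: merge 3 vertices and 3 edges, delete both glued faces → V=22, E=60, F=40.
Attach a regular octahedron (V=6, E=12, F=8) along a 3-gon: merge 3 vertices and 3 edges, delete both glued faces → V=25, E=69, F=46.
Attach a decagonal pyramid (V=11, E=20, F=11) along a 3-gon: merge 3 vertices and 3 edges, delete both glued faces → V=33, E=86, F=55.
Check: V − E + F = 33 − 86 + 55 = 2.

55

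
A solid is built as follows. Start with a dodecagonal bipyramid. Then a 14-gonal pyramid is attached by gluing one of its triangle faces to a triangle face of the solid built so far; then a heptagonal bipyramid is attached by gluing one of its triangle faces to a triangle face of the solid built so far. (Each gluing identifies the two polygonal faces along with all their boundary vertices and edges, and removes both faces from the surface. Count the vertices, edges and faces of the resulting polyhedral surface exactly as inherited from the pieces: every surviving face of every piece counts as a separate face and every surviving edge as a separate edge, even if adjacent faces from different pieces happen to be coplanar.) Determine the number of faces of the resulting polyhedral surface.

A dodecagonal bipyramid: V=14, E=36, F=24.
Attach a 14-gonal pyramid (V=15, E=28, F=15) along a 3-gon: merge 3 vertices and 3 edges, delete both glued faces → V=26, E=61, F=37.
Attach a heptagonal bipyramid (V=9, E=21, F=14) along a 3-gon: merge 3 vertices and 3 edges, delete both glued faces → V=32, E=79, F=49.
Check: V − E + F = 32 − 79 + 49 = 2.

49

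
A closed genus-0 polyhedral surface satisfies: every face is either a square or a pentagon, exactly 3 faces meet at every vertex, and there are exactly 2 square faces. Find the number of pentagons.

8

Let x be the number of pentagons; then F = 2 + x.
Edge–face incidences: 2E = 4·2 + 5·x = 8 + 5x.
Every vertex has degree 3, so 3V = 2E.
Euler: V − E + F = 2 ⇒ (2E)/3 − E + (2 + x) = 2.
Multiply by 6: 2·(2E) − 3·(2E) + 6·(2 + x) = 12, i.e. 12 + 6x − (8 + 5x) = 12.
Collecting terms: x + 4 = 12, so x = 8.
Then 2E = 8 + 5·8 = 48, so E = 24, V = 2E/3 = 16, F = 2 + 8 = 10.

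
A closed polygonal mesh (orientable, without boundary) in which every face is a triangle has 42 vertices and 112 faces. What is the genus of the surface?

Every face is a triangle, so 2E = 3·112 = 336, giving E = 168.
χ = V − E + F = 42 − 168 + 112 = -14.
For a closed orientable surface χ = 2 − 2g, so g = (2 − (-14))/2 = 8.

8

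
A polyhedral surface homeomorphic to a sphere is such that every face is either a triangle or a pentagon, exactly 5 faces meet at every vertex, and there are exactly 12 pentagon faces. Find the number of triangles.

Let x be the number of triangles; then F = 12 + x.
Edge–face incidences: 2E = 5·12 + 3·x = 60 + 3x.
Every vertex has degree 5, so 5V = 2E.
Euler: V − E + F = 2 ⇒ (2E)/5 − E + (12 + x) = 2.
Multiply by 10: 2·(2E) − 5·(2E) + 10·(12 + x) = 20, i.e. 120 + 10x − 3·(60 + 3x) = 20.
Collecting terms: x − 60 = 20, so x = 80.
Then 2E = 60 + 3·80 = 300, so E = 150, V = 2E/5 = 60, F = 12 + 80 = 92.

80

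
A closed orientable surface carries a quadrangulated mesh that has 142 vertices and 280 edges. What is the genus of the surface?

Every face is a square and each edge borders two faces, so 4F = 2·280, giving F = 140.
χ = V − E + F = 142 − 280 + 140 = 2.
For a closed orientable surface χ = 2 − 2g, so g = (2 − (2))/2 = 0.

0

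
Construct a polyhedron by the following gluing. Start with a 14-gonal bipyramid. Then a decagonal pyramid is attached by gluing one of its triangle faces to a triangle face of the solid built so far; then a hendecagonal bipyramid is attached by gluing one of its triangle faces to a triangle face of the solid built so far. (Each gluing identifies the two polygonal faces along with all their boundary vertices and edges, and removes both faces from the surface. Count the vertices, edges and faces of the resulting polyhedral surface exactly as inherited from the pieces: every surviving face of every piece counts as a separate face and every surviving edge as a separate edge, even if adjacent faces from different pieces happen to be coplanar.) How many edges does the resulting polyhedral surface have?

89

A 14-gonal bipyramid: V=16, E=42, F=28.
Attach a decagonal pyramid (V=11, E=20, F=11) along a 3-gon: merge 3 vertices and 3 edges, delete both glued faces → V=24, E=59, F=37.
Attach a hendecagonal bipyramid (V=13, E=33, F=22) along a 3-gon: merge 3 vertices and 3 edges, delete both glued faces → V=34, E=89, F=57.
Check: V − E + F = 34 − 89 + 57 = 2.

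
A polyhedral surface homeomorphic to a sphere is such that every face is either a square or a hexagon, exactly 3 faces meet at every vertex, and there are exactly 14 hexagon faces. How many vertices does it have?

Let x be the number of squares; then F = 14 + x.
Edge–face incidences: 2E = 6·14 + 4·x = 84 + 4x.
Every vertex has degree 3, so 3V = 2E.
Euler: V − E + F = 2 ⇒ (2E)/3 − E + (14 + x) = 2.
Multiply by 6: 2·(2E) − 3·(2E) + 6·(14 + x) = 12, i.e. 84 + 6x − (84 + 4x) = 12.
Collecting terms: 2x = 12, so x = 6.
Then 2E = 84 + 4·6 = 108, so E = 54, V = 2E/3 = 36, F = 14 + 6 = 20.

36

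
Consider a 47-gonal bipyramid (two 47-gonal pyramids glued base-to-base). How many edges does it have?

A bipyramid over an n-gon has 2n triangular faces and n + 2 vertices: V = 47 + 2 = 49, E = 3·47 = 141, F = 2·47 = 94.

141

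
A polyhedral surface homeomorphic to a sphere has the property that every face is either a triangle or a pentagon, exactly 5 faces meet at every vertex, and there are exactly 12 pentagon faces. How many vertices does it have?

60

Let x be the number of triangles; then F = 12 + x.
Edge–face incidences: 2E = 5·12 + 3·x = 60 + 3x.
Every vertex has degree 5, so 5V = 2E.
Euler: V − E + F = 2 ⇒ (2E)/5 − E + (12 + x) = 2.
Multiply by 10: 2·(2E) − 5·(2E) + 10·(12 + x) = 20, i.e. 120 + 10x − 3·(60 + 3x) = 20.
Collecting terms: x − 60 = 20, so x = 80.
Then 2E = 60 + 3·80 = 300, so E = 150, V = 2E/5 = 60, F = 12 + 80 = 92.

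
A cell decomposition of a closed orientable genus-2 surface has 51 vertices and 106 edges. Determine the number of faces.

53

For a closed orientable surface of genus 2, χ = 2 − 2·2 = -2.
F = -2 − V + E = -2 − 51 + 106 = 53.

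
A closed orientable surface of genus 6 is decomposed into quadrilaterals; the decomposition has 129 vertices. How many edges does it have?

278

χ = 2 − 2·6 = -10, and every face is a square so 4F = 2E.
V − E + F = -10 with E = 4F/2 gives 129 − (4/2 − 1)·F = -10, so F = 139 and E = 278.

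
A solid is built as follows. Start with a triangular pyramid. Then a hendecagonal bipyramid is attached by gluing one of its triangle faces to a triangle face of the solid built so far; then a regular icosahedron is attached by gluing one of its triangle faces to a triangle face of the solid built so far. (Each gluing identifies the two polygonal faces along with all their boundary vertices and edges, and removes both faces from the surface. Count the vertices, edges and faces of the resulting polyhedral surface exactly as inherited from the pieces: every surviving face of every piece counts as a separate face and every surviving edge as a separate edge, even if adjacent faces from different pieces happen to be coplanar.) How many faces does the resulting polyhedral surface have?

42

A triangular pyramid: V=4, E=6, F=4.
Attach a hendecagonal bipyramid (V=13, E=33, F=22) along a 3-gon: merge 3 vertices and 3 edges, delete both glued faces → V=14, E=36, F=24.
Attach a regular icosahedron (V=12, E=30, F=20) along a 3-gon: merge 3 vertices and 3 edges, delete both glued faces → V=23, E=63, F=42.
Check: V − E + F = 23 − 63 + 42 = 2.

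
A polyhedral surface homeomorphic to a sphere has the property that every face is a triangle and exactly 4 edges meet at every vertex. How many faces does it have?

Each face has 3 edges and each edge borders two faces, so 2E = 3F.
Each vertex has degree 4, so 4V = 2E and hence V = 3F/4.
Euler: V − E + F = 2 ⇒ (3F/4) − (3F/2) + F = 2.
Multiply by 8: (6 − 12 + 8)F = 16, i.e. 2F = 16.
So F = 8, E = 3·8/2 = 12, V = 3·8/4 = 6.

8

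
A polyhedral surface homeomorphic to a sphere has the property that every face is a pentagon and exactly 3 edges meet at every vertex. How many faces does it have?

12

Each face has 5 edges and each edge borders two faces, so 2E = 5F.
Each vertex has degree 3, so 3V = 2E and hence V = 5F/3.
Euler: V − E + F = 2 ⇒ (5F/3) − (5F/2) + F = 2.
Multiply by 6: (10 − 15 + 6)F = 12, i.e. 1F = 12.
So F = 12, E = 5·12/2 = 30, V = 5·12/3 = 20.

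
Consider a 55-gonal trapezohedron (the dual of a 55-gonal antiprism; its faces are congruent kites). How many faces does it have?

The n-trapezohedron (dual of the n-antiprism) has V = 2·55 + 2 = 112, E = 4·55 = 220, F = 2·55 = 110.

110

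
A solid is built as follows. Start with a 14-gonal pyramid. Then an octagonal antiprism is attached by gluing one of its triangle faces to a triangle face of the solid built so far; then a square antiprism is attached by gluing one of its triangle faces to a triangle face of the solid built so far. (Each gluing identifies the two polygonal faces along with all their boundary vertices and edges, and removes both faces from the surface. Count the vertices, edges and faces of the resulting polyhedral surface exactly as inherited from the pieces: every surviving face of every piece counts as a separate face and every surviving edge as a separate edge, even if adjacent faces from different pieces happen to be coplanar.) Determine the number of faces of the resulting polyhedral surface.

39

A 14-gonal pyramid: V=15, E=28, F=15.
Attach an octagonal antiprism (V=16, E=32, F=18) along a 3-gon: merge 3 vertices and 3 edges, delete both glued faces → V=28, E=57, F=31.
Attach a square antiprism (V=8, E=16, F=10) along a 3-gon: merge 3 vertices and 3 edges, delete both glued faces → V=33, E=70, F=39.
Check: V − E + F = 33 − 70 + 39 = 2.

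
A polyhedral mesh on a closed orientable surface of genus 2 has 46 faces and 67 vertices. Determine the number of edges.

115

For a closed orientable surface of genus 2, χ = 2 − 2·2 = -2.
E = V + F − (-2) = 67 + 46 − (-2) = 115.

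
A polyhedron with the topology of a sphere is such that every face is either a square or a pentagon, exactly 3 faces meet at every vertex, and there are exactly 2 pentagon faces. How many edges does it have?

15

Let x be the number of squares; then F = 2 + x.
Edge–face incidences: 2E = 5·2 + 4·x = 10 + 4x.
Every vertex has degree 3, so 3V = 2E.
Euler: V − E + F = 2 ⇒ (2E)/3 − E + (2 + x) = 2.
Multiply by 6: 2·(2E) − 3·(2E) + 6·(2 + x) = 12, i.e. 12 + 6x − (10 + 4x) = 12.
Collecting terms: 2x + 2 = 12, so 2x = 10, so x = 5.
Then 2E = 10 + 4·5 = 30, so E = 15, V = 2E/3 = 10, F = 2 + 5 = 7.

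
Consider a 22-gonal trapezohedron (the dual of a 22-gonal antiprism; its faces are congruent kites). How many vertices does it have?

46

The n-trapezohedron (dual of the n-antiprism) has V = 2·22 + 2 = 46, E = 4·22 = 88, F = 2·22 = 44.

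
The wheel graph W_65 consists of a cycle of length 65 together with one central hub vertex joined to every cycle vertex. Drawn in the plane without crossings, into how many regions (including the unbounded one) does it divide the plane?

W_65 has V = 65 + 1 = 66 vertices and E = 2·65 = 130 edges.
By Euler's formula F = 2 − V + E = 2 − 66 + 130 = 66.

66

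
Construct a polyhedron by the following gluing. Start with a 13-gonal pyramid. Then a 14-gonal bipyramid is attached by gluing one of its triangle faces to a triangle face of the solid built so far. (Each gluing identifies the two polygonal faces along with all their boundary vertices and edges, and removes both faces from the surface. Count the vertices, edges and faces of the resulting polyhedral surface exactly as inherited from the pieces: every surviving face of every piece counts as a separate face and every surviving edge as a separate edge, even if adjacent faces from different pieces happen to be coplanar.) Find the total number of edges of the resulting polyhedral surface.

65

A 13-gonal pyramid: V=14, E=26, F=14.
Attach a 14-gonal bipyramid (V=16, E=42, F=28) along a 3-gon: merge 3 vertices and 3 edges, delete both glued faces → V=27, E=65, F=40.
Check: V − E + F = 27 − 65 + 40 = 2.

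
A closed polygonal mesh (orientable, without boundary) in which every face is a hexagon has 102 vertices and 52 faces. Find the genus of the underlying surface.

2

Every face is a hexagon, so 2E = 6·52 = 312, giving E = 156.
χ = V − E + F = 102 − 156 + 52 = -2.
For a closed orientable surface χ = 2 − 2g, so g = (2 − (-2))/2 = 2.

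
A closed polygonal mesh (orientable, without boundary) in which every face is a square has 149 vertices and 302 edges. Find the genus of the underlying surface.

2

Every face is a square and each edge borders two faces, so 4F = 2·302, giving F = 151.
χ = V − E + F = 149 − 302 + 151 = -2.
For a closed orientable surface χ = 2 − 2g, so g = (2 − (-2))/2 = 2.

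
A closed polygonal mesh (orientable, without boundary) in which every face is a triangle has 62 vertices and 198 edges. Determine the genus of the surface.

3

Every face is a triangle and each edge borders two faces, so 3F = 2·198, giving F = 132.
χ = V − E + F = 62 − 198 + 132 = -4.
For a closed orientable surface χ = 2 − 2g, so g = (2 − (-4))/2 = 3.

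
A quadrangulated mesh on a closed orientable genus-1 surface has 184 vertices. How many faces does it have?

χ = 2 − 2·1 = 0, and every face is a square so 4F = 2E.
V − E + F = 0 with E = 4F/2 gives 184 − (4/2 − 1)·F = 0, so F = 184 and E = 368.

184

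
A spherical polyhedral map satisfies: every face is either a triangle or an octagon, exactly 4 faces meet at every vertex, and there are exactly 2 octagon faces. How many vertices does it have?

Let x be the number of triangles; then F = 2 + x.
Edge–face incidences: 2E = 8·2 + 3·x = 16 + 3x.
Every vertex has degree 4, so 4V = 2E.
Euler: V − E + F = 2 ⇒ (2E)/4 − E + (2 + x) = 2.
Multiply by 8: 2·(2E) − 4·(2E) + 8·(2 + x) = 16, i.e. 16 + 8x − 2·(16 + 3x) = 16.
Collecting terms: 2x − 16 = 16, so 2x = 32, so x = 16.
Then 2E = 16 + 3·16 = 64, so E = 32, V = 2E/4 = 16, F = 2 + 16 = 18.

16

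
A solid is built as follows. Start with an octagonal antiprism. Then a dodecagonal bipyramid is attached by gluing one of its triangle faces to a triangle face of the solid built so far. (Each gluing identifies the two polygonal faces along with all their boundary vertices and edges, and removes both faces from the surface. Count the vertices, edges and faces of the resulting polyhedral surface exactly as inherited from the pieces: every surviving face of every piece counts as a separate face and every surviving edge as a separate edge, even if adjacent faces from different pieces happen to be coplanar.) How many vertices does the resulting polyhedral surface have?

An octagonal antiprism: V=16, E=32, F=18.
Attach a dodecagonal bipyramid (V=14, E=36, F=24) along a 3-gon: merge 3 vertices and 3 edges, delete both glued faces → V=27, E=65, F=40.
Check: V − E + F = 27 − 65 + 40 = 2.

27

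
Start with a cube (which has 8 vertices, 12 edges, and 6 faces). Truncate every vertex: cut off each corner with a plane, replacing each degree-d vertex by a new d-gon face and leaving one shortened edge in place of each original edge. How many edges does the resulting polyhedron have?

Truncation replaces each original edge-end by a new vertex, so V′ = 2E = 24.
Each original edge survives, and each old vertex of degree d contributes d new edges; summing degrees gives Σd = 2E, so E′ = E + 2E = 3E = 36.
Each original face survives and each original vertex becomes one new face: F′ = F + V = 14.

36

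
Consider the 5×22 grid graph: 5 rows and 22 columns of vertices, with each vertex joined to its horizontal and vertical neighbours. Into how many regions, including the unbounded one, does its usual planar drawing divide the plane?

The grid has V = 5·22 = 110 vertices and E = 5·21 + 22·4 = 193 edges.
F = 2 − V + E = 2 − 110 + 193 = 85.

85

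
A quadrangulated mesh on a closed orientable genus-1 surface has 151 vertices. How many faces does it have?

151

χ = 2 − 2·1 = 0, and every face is a square so 4F = 2E.
V − E + F = 0 with E = 4F/2 gives 151 − (4/2 − 1)·F = 0, so F = 151 and E = 302.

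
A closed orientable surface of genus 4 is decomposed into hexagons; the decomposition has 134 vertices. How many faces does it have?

70

χ = 2 − 2·4 = -6, and every face is a hexagon so 6F = 2E.
V − E + F = -6 with E = 6F/2 gives 134 − (6/2 − 1)·F = -6, so F = 70 and E = 210.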